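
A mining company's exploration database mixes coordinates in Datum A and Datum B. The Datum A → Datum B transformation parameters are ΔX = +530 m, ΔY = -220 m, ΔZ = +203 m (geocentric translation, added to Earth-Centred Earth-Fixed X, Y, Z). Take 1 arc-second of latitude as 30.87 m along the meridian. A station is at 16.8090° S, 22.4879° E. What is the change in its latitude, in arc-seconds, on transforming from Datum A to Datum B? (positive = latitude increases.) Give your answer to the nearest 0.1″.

Δφ = 10.1″

sin φ = -0.289182, cos φ = 0.957274, sin λ = 0.382488, cos λ = 0.923960.
North component: ΔN = −sin φ cos λ·ΔX − sin φ sin λ·ΔY + cos φ·ΔZ = −(-0.289182)(0.923960)(530) − (-0.289182)(0.382488)(-220) + (0.957274)(203) = 311.60 m.
1° of latitude spans 3600 × 30.87 = 111132 m, so Δφ = 311.60 / 111132 × 3600 = 10.094″.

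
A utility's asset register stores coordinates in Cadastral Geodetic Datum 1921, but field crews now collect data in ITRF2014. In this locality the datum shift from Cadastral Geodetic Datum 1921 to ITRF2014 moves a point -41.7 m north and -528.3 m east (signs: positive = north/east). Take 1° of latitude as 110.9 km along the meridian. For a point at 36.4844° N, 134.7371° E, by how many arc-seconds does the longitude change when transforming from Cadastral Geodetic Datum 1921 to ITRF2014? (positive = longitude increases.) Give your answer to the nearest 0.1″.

At latitude 36.4844°, cos φ = 0.804019.
1° of longitude at this latitude = 110.9 × cos φ = 89.17 km, so Δλ = -528.3 / 89165.7 = -0.0059249° = -21.330″.

Δλ = -21.3″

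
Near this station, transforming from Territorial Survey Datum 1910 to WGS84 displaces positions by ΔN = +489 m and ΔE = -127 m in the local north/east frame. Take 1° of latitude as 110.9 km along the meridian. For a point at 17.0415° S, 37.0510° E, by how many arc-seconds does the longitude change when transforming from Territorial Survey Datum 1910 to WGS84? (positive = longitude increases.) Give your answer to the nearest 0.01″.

At latitude -17.0415°, cos φ = 0.956093.
1° of longitude at this latitude = 110.9 × cos φ = 106.03 km, so Δλ = -127.0 / 106030.7 = -0.0011978° = -4.312″.

Δλ = -4.31″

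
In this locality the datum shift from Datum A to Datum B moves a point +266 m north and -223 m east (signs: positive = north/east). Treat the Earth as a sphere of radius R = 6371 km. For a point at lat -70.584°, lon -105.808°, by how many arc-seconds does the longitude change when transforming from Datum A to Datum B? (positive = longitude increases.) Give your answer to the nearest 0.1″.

At latitude -70.584°, cos φ = 0.332425.
One radian of longitude at latitude φ spans R cos φ, so Δλ = ΔE / (R cos φ) = -223.0 / (6371000 × 0.332425) = -1.0529e-04 rad = -21.718″.

Δλ = -21.7″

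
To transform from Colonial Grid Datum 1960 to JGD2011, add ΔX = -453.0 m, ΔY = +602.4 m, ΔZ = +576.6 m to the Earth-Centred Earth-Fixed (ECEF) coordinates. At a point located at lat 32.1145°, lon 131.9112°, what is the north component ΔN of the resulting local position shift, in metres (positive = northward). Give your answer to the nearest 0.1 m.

ΔN = 89.2 m

The local north axis is (−sin φ cos λ, −sin φ sin λ, cos φ), giving ΔN = -160.863 − 238.319 + 488.373 = 89.19 m.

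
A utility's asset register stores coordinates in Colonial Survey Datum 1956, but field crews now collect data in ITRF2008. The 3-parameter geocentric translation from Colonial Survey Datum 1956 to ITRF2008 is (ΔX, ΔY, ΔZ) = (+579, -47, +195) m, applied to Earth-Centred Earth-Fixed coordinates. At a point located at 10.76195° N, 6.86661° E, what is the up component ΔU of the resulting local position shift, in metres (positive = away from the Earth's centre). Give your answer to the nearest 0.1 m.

At φ = 10.76195°, λ = 6.86661°: sin φ = 0.186729, cos φ = 0.982411, sin λ = 0.119558, cos λ = 0.992827.
ΔU = cos φ cos λ·ΔX + cos φ sin λ·ΔY + sin φ·ΔZ = (0.982411)(0.992827)(579) + (0.982411)(0.119558)(-47) + (0.186729)(195) = 595.63 m.

ΔU = 595.6 m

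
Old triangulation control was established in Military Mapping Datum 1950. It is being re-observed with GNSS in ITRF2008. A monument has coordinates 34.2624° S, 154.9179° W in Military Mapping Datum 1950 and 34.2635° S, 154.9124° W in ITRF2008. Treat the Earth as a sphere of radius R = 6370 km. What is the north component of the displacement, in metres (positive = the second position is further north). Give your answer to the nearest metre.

ΔN = -122 m

Δφ = -34.2635° − -34.2624° = -0.0011°; Δλ = -154.9124° − -154.9179° = +0.0055°.
1° along a meridian = πR/180 = 111177 m.
ΔN = Δφ × 111177 = -122.3 m; ΔE = Δλ × 111177 × cos(-34.2624°) = +0.0055 × 111177 × 0.826468 = 505.4 m.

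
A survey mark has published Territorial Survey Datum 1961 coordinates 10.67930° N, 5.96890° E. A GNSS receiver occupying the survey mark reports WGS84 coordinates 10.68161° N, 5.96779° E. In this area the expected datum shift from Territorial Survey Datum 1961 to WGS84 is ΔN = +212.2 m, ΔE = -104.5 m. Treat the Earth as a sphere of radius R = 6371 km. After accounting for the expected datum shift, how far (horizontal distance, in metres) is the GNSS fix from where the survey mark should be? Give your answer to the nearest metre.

48 m

Observed coordinate differences: Δφ = +0.00231°, Δλ = -0.00111°.
Converting to metres (1° lat = 111195 m, cos φ = 0.982680): observed ΔN = 256.9 m, observed ΔE = -121.3 m.
Subtracting the expected shift leaves a residual of 256.9 − (212.2) = 44.7 m north and -121.3 − (-104.5) = -16.8 m east.
Residual distance = √(44.7² + (-16.8)²) = 47.7 m.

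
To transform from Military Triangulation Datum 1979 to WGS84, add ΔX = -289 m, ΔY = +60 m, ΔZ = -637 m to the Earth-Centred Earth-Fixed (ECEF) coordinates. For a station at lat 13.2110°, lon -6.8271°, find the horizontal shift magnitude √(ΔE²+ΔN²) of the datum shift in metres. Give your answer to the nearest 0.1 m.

553.5 m

At φ = 13.2110°, λ = -6.8271°: sin φ = 0.228538, cos φ = 0.973535, sin λ = -0.118874, cos λ = 0.992909.
ΔE = −sin λ·ΔX + cos λ·ΔY = −(-0.118874)·(-289) + (0.992909)·(60) = 25.22 m.
ΔN = −sin φ cos λ·ΔX − sin φ sin λ·ΔY + cos φ·ΔZ = −(0.228538)(0.992909)(-289) − (0.228538)(-0.118874)(60) + (0.973535)(-637) = -552.93 m.
Horizontal magnitude = √(ΔE² + ΔN²) = √(25.22² + (-552.93)²) = 553.51 m.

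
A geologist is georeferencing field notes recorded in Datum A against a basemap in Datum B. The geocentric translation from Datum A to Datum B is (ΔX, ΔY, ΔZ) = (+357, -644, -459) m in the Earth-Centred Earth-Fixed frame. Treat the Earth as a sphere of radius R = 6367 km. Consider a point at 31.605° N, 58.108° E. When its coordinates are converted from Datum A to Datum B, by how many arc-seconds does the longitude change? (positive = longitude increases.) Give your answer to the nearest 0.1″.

sin φ = 0.524060, cos φ = 0.851681, sin λ = 0.849045, cos λ = 0.528320.
East component: ΔE = −sin λ·ΔX + cos λ·ΔY = −(0.849045)(357) + (0.528320)(-644) = -643.35 m.
1° of latitude spans πR/180 = 111125 m; at latitude φ, 1° of longitude spans that × cos φ = 94643.2 m, so Δλ = -643.35 / 94643.2 × 3600 = -24.471″.

Δλ = -24.5″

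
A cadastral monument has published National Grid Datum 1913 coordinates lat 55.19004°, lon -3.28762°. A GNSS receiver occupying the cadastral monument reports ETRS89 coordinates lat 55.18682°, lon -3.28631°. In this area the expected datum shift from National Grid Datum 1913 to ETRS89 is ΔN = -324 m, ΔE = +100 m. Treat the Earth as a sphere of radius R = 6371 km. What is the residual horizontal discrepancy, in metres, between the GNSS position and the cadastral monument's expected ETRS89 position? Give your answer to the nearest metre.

38 m

Observed coordinate differences: Δφ = -0.00322°, Δλ = +0.00131°.
Converting to metres (1° lat = 111195 m, cos φ = 0.570856): observed ΔN = -358.0 m, observed ΔE = 83.2 m.
Subtracting the expected shift leaves a residual of -358.0 − (-324) = -34.0 m north and 83.2 − (100) = -16.8 m east.
Residual distance = √((-34.0)² + (-16.8)²) = 38.0 m.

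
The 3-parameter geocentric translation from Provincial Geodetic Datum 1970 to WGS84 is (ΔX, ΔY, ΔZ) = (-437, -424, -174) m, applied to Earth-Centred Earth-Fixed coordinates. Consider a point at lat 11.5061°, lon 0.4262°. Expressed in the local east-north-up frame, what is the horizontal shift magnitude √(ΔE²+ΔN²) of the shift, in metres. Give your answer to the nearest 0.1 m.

At φ = 11.5061°, λ = 0.4262°: sin φ = 0.199472, cos φ = 0.979903, sin λ = 0.007439, cos λ = 0.999972.
ΔE = −sin λ·ΔX + cos λ·ΔY = −(0.007439)·(-437) + (0.999972)·(-424) = -420.74 m.
ΔN = −sin φ cos λ·ΔX − sin φ sin λ·ΔY + cos φ·ΔZ = −(0.199472)(0.999972)(-437) − (0.199472)(0.007439)(-424) + (0.979903)(-174) = -82.71 m.
Horizontal magnitude = √(ΔE² + ΔN²) = √((-420.74)² + (-82.71)²) = 428.79 m.

428.8 m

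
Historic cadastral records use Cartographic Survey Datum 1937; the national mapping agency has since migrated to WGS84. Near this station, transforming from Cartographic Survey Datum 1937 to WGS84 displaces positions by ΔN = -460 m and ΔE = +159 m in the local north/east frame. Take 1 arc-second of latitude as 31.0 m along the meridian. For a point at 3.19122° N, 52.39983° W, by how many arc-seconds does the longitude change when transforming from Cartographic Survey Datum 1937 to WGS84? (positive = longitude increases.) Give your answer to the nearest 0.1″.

Δλ = 5.1″

At latitude 3.19122°, cos φ = 0.998449.
1″ of longitude at this latitude = 31.00 × cos φ = 30.9519 m, so Δλ = 159.0 / 30.9519 = 5.137″.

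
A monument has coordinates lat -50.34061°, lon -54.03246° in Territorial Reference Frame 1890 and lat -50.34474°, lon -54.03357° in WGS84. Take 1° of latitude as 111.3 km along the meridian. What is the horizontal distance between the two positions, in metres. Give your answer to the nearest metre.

466 m

Δφ = -50.34474° − -50.34061° = -0.00413°; Δλ = -54.03357° − -54.03246° = -0.00111°.
ΔN = Δφ × 111300 = -459.7 m; ΔE = Δλ × 111300 × cos(-50.34061°) = -0.00111 × 111300 × 0.638222 = -78.8 m.
Distance = √(ΔE² + ΔN²) = √((-78.8)² + (-459.7)²) = 466.4 m.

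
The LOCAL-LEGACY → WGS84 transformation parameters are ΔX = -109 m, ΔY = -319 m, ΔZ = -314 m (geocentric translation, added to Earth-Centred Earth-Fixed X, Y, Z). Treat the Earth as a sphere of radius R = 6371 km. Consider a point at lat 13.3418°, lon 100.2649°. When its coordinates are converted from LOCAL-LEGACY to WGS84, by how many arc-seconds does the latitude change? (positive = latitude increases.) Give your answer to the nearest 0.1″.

sin φ = 0.230760, cos φ = 0.973011, sin λ = 0.983994, cos λ = -0.178199.
North component: ΔN = −sin φ cos λ·ΔX − sin φ sin λ·ΔY + cos φ·ΔZ = −(0.230760)(-0.178199)(-109) − (0.230760)(0.983994)(-319) + (0.973011)(-314) = -237.57 m.
1° of latitude spans πR/180 = 111195 m, so Δφ = -237.57 / 111195 × 3600 = -7.692″.

Δφ = -7.7″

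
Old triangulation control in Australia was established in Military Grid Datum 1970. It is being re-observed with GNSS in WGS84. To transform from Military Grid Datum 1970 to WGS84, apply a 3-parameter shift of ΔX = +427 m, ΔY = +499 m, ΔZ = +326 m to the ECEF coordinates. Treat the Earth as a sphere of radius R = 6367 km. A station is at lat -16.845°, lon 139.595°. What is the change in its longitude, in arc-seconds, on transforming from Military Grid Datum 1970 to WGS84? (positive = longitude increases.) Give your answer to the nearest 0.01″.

sin φ = -0.289784, cos φ = 0.957092, sin λ = 0.648186, cos λ = -0.761482.
East component: ΔE = −sin λ·ΔX + cos λ·ΔY = −(0.648186)(427) + (-0.761482)(499) = -656.75 m.
1° of latitude spans πR/180 = 111125 m; at latitude φ, 1° of longitude spans that × cos φ = 106357.0 m, so Δλ = -656.75 / 106357.0 × 3600 = -22.230″.

Δλ = -22.23″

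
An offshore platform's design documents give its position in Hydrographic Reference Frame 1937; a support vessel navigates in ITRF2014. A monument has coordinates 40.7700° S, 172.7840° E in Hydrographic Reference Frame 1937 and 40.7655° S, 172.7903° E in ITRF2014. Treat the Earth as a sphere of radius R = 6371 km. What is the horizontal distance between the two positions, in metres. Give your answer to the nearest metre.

729 m

Δφ = -40.7655° − -40.7700° = +0.0045°; Δλ = 172.7903° − 172.7840° = +0.0063°.
1° along a meridian = πR/180 = 111195 m.
ΔN = Δφ × 111195 = 500.4 m; ΔE = Δλ × 111195 × cos(-40.7700°) = +0.0063 × 111195 × 0.757337 = 530.5 m.
Distance = √(ΔE² + ΔN²) = √(530.5² + 500.4²) = 729.3 m.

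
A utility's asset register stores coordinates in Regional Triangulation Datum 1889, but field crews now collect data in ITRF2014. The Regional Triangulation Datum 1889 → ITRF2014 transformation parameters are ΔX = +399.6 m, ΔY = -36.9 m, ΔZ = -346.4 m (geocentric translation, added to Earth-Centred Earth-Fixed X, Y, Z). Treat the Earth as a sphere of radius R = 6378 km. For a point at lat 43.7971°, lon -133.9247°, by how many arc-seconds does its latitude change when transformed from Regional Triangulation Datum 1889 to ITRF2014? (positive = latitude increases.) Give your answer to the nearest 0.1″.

Δφ = -2.5″

sin φ = 0.692107, cos φ = 0.721795, sin λ = -0.720252, cos λ = -0.693712.
North component: ΔN = −sin φ cos λ·ΔX − sin φ sin λ·ΔY + cos φ·ΔZ = −(0.692107)(-0.693712)(399.6) − (0.692107)(-0.720252)(-36.9) + (0.721795)(-346.4) = -76.57 m.
1° of latitude spans πR/180 = 111317 m, so Δφ = -76.57 / 111317 × 3600 = -2.476″.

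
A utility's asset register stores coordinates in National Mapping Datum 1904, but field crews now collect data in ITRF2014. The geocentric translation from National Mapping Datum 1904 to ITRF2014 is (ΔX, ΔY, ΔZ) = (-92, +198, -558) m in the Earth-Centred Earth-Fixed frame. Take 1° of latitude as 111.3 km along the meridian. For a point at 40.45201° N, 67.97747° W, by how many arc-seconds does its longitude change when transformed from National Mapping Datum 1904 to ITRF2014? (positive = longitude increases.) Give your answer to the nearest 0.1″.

Δλ = -0.5″

sin φ = 0.648811, cos φ = 0.760950, sin λ = -0.927036, cos λ = 0.374971.
East component: ΔE = −sin λ·ΔX + cos λ·ΔY = −(-0.927036)(-92) + (0.374971)(198) = -11.04 m.
1° of latitude spans 111300 m; at latitude φ, 1° of longitude spans that × cos φ = 84693.7 m, so Δλ = -11.04 / 84693.7 × 3600 = -0.469″.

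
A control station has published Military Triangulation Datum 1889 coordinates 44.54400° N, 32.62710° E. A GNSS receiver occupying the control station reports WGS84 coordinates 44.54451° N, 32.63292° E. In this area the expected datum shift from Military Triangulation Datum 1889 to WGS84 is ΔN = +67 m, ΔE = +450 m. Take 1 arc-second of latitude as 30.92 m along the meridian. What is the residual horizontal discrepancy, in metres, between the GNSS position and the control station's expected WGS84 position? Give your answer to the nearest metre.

Observed coordinate differences: Δφ = +0.00051°, Δλ = +0.00582°.
Converting to metres (1° lat = 111312 m, cos φ = 0.712712): observed ΔN = 56.8 m, observed ΔE = 461.7 m.
Subtracting the expected shift leaves a residual of 56.8 − (67) = -10.2 m north and 461.7 − (450) = 11.7 m east.
Residual distance = √((-10.2)² + 11.7²) = 15.6 m.

16 m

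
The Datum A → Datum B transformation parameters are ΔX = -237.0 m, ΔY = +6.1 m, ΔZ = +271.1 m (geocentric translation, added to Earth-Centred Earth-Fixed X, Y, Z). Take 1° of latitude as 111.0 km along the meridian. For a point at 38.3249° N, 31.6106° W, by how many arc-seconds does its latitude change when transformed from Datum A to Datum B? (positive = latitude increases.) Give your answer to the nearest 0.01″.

Δφ = 11.02″

sin φ = 0.620120, cos φ = 0.784507, sin λ = -0.524143, cos λ = 0.851630.
North component: ΔN = −sin φ cos λ·ΔX − sin φ sin λ·ΔY + cos φ·ΔZ = −(0.620120)(0.851630)(-237.0) − (0.620120)(-0.524143)(6.1) + (0.784507)(271.1) = 339.83 m.
1° of latitude spans 111000 m, so Δφ = 339.83 / 111000 × 3600 = 11.021″.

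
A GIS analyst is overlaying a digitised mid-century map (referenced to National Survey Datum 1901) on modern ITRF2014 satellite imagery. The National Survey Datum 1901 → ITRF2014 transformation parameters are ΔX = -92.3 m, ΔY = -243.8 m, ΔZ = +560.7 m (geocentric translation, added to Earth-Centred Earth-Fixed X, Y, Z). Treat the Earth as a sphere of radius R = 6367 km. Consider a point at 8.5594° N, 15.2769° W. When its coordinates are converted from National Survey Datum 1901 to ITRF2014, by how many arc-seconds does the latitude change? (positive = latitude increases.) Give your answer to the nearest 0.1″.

sin φ = 0.148835, cos φ = 0.988862, sin λ = -0.263484, cos λ = 0.964664.
North component: ΔN = −sin φ cos λ·ΔX − sin φ sin λ·ΔY + cos φ·ΔZ = −(0.148835)(0.964664)(-92.3) − (0.148835)(-0.263484)(-243.8) + (0.988862)(560.7) = 558.15 m.
1° of latitude spans πR/180 = 111125 m, so Δφ = 558.15 / 111125 × 3600 = 18.082″.

Δφ = 18.1″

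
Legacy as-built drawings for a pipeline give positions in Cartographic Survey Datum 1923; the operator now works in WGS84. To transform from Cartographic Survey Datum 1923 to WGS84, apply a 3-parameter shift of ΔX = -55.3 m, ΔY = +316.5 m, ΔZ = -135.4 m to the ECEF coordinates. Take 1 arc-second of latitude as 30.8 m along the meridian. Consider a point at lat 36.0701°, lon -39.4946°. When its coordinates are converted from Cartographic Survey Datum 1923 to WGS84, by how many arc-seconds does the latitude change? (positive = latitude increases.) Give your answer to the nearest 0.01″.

Δφ = 1.11″

sin φ = 0.588775, cos φ = 0.808297, sin λ = -0.636005, cos λ = 0.771685.
North component: ΔN = −sin φ cos λ·ΔX − sin φ sin λ·ΔY + cos φ·ΔZ = −(0.588775)(0.771685)(-55.3) − (0.588775)(-0.636005)(316.5) + (0.808297)(-135.4) = 34.20 m.
1° of latitude spans 3600 × 30.80 = 110880 m, so Δφ = 34.20 / 110880 × 3600 = 1.110″.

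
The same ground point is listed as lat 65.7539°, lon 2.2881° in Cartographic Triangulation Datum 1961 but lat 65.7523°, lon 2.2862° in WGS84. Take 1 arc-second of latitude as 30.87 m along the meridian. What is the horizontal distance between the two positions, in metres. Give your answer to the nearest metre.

Δφ = 65.7523° − 65.7539° = -0.0016°; Δλ = 2.2862° − 2.2881° = -0.0019°.
1° of latitude = 3600 × 30.87 = 111132 m.
ΔN = Δφ × 111132 = -177.8 m; ΔE = Δλ × 111132 × cos(65.7539°) = -0.0019 × 111132 × 0.410657 = -86.7 m.
Distance = √(ΔE² + ΔN²) = √((-86.7)² + (-177.8)²) = 197.8 m.

198 m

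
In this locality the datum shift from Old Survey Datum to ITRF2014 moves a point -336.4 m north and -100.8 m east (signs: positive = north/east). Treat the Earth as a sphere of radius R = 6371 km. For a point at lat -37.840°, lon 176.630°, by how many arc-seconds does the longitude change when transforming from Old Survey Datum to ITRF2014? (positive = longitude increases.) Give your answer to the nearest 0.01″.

At latitude -37.840°, cos φ = 0.789727.
One radian of longitude at latitude φ spans R cos φ, so Δλ = ΔE / (R cos φ) = -100.8 / (6371000 × 0.789727) = -2.0034e-05 rad = -4.132″.

Δλ = -4.13″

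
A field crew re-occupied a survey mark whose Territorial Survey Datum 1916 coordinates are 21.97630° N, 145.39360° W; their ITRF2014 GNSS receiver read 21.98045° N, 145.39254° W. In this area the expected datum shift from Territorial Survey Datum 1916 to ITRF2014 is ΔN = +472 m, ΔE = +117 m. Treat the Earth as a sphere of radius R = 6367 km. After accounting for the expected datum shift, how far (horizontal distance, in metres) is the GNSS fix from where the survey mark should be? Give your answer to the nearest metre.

Observed coordinate differences: Δφ = +0.00415°, Δλ = +0.00106°.
Converting to metres (1° lat = 111125 m, cos φ = 0.927339): observed ΔN = 461.2 m, observed ΔE = 109.2 m.
Subtracting the expected shift leaves a residual of 461.2 − (472) = -10.8 m north and 109.2 − (117) = -7.8 m east.
Residual distance = √((-10.8)² + (-7.8)²) = 13.3 m.

13 m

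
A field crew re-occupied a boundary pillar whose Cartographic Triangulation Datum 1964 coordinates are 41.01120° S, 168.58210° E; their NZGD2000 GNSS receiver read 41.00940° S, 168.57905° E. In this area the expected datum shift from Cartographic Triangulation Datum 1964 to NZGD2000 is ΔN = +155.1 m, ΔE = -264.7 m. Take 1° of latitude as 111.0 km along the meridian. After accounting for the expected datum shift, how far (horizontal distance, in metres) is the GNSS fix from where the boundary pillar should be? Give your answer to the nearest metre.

Observed coordinate differences: Δφ = +0.00180°, Δλ = -0.00305°.
Converting to metres (1° lat = 111000 m, cos φ = 0.754581): observed ΔN = 199.8 m, observed ΔE = -255.5 m.
Subtracting the expected shift leaves a residual of 199.8 − (155.1) = 44.7 m north and -255.5 − (-264.7) = 9.2 m east.
Residual distance = √(44.7² + 9.2²) = 45.6 m.

46 m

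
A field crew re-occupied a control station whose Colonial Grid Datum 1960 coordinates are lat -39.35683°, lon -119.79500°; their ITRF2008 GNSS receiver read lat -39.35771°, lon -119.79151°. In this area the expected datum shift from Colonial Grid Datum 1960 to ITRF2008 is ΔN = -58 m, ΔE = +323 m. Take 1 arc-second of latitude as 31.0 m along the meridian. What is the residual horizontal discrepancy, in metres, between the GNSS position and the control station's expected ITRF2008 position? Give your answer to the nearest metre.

Observed coordinate differences: Δφ = -0.00088°, Δλ = +0.00349°.
Converting to metres (1° lat = 111600 m, cos φ = 0.773212): observed ΔN = -98.2 m, observed ΔE = 301.2 m.
Subtracting the expected shift leaves a residual of -98.2 − (-58) = -40.2 m north and 301.2 − (323) = -21.8 m east.
Residual distance = √((-40.2)² + (-21.8)²) = 45.8 m.

46 m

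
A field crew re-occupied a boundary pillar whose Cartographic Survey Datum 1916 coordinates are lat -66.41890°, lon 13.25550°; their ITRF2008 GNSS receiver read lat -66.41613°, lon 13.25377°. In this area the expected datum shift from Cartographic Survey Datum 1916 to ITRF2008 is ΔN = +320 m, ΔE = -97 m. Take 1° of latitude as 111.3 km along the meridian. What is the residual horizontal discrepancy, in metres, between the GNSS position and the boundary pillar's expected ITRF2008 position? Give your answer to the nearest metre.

Observed coordinate differences: Δφ = +0.00277°, Δλ = -0.00173°.
Converting to metres (1° lat = 111300 m, cos φ = 0.400047): observed ΔN = 308.3 m, observed ΔE = -77.0 m.
Subtracting the expected shift leaves a residual of 308.3 − (320) = -11.7 m north and -77.0 − (-97) = 20.0 m east.
Residual distance = √((-11.7)² + 20.0²) = 23.1 m.

23 m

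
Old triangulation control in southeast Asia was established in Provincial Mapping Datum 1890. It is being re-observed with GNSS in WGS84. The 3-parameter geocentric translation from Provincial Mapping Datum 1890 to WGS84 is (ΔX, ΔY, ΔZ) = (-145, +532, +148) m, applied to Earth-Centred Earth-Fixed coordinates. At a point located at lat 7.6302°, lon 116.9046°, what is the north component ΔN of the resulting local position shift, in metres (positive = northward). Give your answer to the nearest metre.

At φ = 7.6302°, λ = 116.9046°: sin φ = 0.132779, cos φ = 0.991146, sin λ = 0.891761, cos λ = -0.452506.
ΔN = −sin φ cos λ·ΔX − sin φ sin λ·ΔY + cos φ·ΔZ = −(0.132779)(-0.452506)(-145) − (0.132779)(0.891761)(532) + (0.991146)(148) = 74.98 m.

ΔN = 75 m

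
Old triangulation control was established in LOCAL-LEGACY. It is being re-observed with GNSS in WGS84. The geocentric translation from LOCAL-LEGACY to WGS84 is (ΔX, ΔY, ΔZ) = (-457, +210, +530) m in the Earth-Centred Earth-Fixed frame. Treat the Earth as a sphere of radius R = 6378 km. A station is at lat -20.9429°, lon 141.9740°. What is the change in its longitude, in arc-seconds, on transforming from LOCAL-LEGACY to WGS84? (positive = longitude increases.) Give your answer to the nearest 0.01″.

sin φ = -0.357437, cos φ = 0.933937, sin λ = 0.616019, cos λ = -0.787731.
East component: ΔE = −sin λ·ΔX + cos λ·ΔY = −(0.616019)(-457) + (-0.787731)(210) = 116.10 m.
1° of latitude spans πR/180 = 111317 m; at latitude φ, 1° of longitude spans that × cos φ = 103963.2 m, so Δλ = 116.10 / 103963.2 × 3600 = 4.020″.

Δλ = 4.02″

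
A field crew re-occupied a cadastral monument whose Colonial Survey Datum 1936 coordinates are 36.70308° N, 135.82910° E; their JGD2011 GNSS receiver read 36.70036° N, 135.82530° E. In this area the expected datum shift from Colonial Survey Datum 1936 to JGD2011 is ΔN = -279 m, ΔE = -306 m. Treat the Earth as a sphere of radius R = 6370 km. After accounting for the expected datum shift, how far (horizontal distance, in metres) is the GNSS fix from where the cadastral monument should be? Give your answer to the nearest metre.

40 m

Observed coordinate differences: Δφ = -0.00272°, Δλ = -0.00380°.
Converting to metres (1° lat = 111177 m, cos φ = 0.801744): observed ΔN = -302.4 m, observed ΔE = -338.7 m.
Subtracting the expected shift leaves a residual of -302.4 − (-279) = -23.4 m north and -338.7 − (-306) = -32.7 m east.
Residual distance = √((-23.4)² + (-32.7)²) = 40.2 m.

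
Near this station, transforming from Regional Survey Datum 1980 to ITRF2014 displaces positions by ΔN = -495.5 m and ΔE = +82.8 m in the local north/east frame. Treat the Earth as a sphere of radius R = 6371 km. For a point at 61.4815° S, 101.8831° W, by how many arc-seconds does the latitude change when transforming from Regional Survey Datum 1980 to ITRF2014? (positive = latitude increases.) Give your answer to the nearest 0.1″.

On a sphere of radius R, 1 rad of latitude = R, so Δφ = ΔN / R = -495.5 / 6371000 = -7.7774e-05 rad = -16.042″.

Δφ = -16.0″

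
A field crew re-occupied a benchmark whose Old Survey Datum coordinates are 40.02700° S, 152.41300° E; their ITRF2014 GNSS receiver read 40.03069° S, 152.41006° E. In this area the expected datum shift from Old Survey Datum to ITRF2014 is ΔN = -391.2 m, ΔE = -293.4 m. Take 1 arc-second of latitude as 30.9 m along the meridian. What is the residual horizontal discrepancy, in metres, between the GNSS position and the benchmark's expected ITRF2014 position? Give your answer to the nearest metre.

Observed coordinate differences: Δφ = -0.00369°, Δλ = -0.00294°.
Converting to metres (1° lat = 111240 m, cos φ = 0.765741): observed ΔN = -410.5 m, observed ΔE = -250.4 m.
Subtracting the expected shift leaves a residual of -410.5 − (-391.2) = -19.3 m north and -250.4 − (-293.4) = 43.0 m east.
Residual distance = √((-19.3)² + 43.0²) = 47.1 m.

47 m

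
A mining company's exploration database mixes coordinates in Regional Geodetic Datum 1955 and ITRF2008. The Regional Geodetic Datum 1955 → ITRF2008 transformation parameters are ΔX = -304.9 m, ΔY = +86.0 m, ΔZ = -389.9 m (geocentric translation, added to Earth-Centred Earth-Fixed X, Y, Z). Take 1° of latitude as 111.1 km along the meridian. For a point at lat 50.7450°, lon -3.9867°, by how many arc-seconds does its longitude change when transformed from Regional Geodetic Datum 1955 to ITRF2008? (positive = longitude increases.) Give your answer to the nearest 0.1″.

sin φ = 0.774337, cos φ = 0.632773, sin λ = -0.069525, cos λ = 0.997580.
East component: ΔE = −sin λ·ΔX + cos λ·ΔY = −(-0.069525)(-304.9) + (0.997580)(86.0) = 64.59 m.
1° of latitude spans 111100 m; at latitude φ, 1° of longitude spans that × cos φ = 70301.1 m, so Δλ = 64.59 / 70301.1 × 3600 = 3.308″.

Δλ = 3.3″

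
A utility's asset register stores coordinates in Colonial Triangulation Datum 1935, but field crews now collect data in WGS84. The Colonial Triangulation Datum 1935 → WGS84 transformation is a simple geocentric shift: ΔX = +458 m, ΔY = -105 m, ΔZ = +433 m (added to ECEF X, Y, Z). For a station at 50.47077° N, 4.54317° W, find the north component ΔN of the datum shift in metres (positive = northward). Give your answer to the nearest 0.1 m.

At φ = 50.47077°, λ = -4.54317°: sin φ = 0.771300, cos φ = 0.636472, sin λ = -0.079210, cos λ = 0.996858.
ΔN = −sin φ cos λ·ΔX − sin φ sin λ·ΔY + cos φ·ΔZ = −(0.771300)(0.996858)(458) − (0.771300)(-0.079210)(-105) + (0.636472)(433) = -82.97 m.

ΔN = -83.0 m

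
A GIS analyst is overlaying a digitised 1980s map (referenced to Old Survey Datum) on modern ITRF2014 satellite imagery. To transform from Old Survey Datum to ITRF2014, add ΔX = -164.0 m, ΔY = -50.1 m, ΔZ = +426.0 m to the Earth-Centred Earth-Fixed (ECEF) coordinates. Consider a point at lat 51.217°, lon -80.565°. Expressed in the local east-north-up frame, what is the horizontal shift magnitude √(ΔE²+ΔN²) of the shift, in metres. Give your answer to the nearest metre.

302 m

The local east axis at (φ, λ) is (−sin λ, cos λ, 0), so ΔE = −sin(-80.565°)·(-164.0) + cos(-80.565°)·(-50.1) = -169.99 m.
The local north axis is (−sin φ cos λ, −sin φ sin λ, cos φ), giving ΔN = 20.957 − 38.526 + 266.835 = 249.27 m.
Horizontal magnitude = √(ΔE² + ΔN²) = √((-169.99)² + 249.27²) = 301.71 m.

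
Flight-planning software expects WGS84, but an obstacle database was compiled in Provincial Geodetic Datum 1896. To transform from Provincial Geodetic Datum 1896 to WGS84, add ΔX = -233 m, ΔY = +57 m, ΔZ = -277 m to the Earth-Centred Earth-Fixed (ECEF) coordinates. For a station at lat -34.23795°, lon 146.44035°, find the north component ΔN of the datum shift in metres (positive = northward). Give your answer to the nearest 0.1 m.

The local north axis is (−sin φ cos λ, −sin φ sin λ, cos φ), giving ΔN = 109.241 + 17.728 − 228.998 = -102.03 m.

ΔN = -102.0 m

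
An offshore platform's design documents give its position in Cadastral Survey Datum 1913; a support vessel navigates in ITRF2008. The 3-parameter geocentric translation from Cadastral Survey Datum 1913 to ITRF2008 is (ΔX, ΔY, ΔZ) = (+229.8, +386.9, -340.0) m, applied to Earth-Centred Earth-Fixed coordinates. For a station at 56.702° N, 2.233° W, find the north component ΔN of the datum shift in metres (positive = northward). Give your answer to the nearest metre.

ΔN = -366 m

At φ = 56.702°, λ = -2.233°: sin φ = 0.835827, cos φ = 0.548994, sin λ = -0.038963, cos λ = 0.999241.
ΔN = −sin φ cos λ·ΔX − sin φ sin λ·ΔY + cos φ·ΔZ = −(0.835827)(0.999241)(229.8) − (0.835827)(-0.038963)(386.9) + (0.548994)(-340.0) = -365.98 m.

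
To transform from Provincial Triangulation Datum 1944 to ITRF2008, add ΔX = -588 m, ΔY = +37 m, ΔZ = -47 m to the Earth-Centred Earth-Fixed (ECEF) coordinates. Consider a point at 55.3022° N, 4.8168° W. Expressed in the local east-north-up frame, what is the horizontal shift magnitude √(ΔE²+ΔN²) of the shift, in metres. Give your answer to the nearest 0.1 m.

At φ = 55.3022°, λ = -4.8168°: sin φ = 0.822166, cos φ = 0.569248, sin λ = -0.083970, cos λ = 0.996468.
ΔE = −sin λ·ΔX + cos λ·ΔY = −(-0.083970)·(-588) + (0.996468)·(37) = -12.51 m.
ΔN = −sin φ cos λ·ΔX − sin φ sin λ·ΔY + cos φ·ΔZ = −(0.822166)(0.996468)(-588) − (0.822166)(-0.083970)(37) + (0.569248)(-47) = 457.53 m.
Horizontal magnitude = √(ΔE² + ΔN²) = √((-12.51)² + 457.53²) = 457.70 m.

457.7 m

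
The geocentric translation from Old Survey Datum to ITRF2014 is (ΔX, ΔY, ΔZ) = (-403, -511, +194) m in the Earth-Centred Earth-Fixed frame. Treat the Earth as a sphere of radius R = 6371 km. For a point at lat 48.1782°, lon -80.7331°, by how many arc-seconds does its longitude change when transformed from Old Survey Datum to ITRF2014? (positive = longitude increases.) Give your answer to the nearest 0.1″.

Δλ = -23.3″

sin φ = 0.745222, cos φ = 0.666816, sin λ = -0.986949, cos λ = 0.161034.
East component: ΔE = −sin λ·ΔX + cos λ·ΔY = −(-0.986949)(-403) + (0.161034)(-511) = -480.03 m.
1° of latitude spans πR/180 = 111195 m; at latitude φ, 1° of longitude spans that × cos φ = 74146.6 m, so Δλ = -480.03 / 74146.6 × 3600 = -23.307″.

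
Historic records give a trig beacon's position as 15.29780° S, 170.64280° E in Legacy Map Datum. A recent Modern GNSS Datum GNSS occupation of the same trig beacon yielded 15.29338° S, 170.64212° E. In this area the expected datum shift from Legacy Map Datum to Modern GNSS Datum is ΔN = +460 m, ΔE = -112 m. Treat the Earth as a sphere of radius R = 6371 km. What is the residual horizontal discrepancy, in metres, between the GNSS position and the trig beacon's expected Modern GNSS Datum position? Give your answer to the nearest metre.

Observed coordinate differences: Δφ = +0.00442°, Δλ = -0.00068°.
Converting to metres (1° lat = 111195 m, cos φ = 0.964568): observed ΔN = 491.5 m, observed ΔE = -72.9 m.
Subtracting the expected shift leaves a residual of 491.5 − (460) = 31.5 m north and -72.9 − (-112) = 39.1 m east.
Residual distance = √(31.5² + 39.1²) = 50.2 m.

50 m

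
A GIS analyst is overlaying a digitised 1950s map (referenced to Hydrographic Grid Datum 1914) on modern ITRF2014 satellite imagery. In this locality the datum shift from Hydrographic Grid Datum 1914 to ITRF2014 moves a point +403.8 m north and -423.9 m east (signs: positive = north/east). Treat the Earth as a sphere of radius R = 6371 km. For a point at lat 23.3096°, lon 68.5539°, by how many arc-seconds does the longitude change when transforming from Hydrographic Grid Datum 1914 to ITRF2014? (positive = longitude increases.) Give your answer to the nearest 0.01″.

At latitude 23.3096°, cos φ = 0.918380.
One radian of longitude at latitude φ spans R cos φ, so Δλ = ΔE / (R cos φ) = -423.9 / (6371000 × 0.918380) = -7.2449e-05 rad = -14.944″.

Δλ = -14.94″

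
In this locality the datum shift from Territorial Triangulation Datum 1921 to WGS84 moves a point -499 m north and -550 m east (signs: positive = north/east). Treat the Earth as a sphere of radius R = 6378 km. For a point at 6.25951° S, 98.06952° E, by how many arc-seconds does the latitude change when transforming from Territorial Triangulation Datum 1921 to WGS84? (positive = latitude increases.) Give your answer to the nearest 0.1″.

On a sphere of radius R, 1 rad of latitude = R, so Δφ = ΔN / R = -499.0 / 6378000 = -7.8238e-05 rad = -16.138″.

Δφ = -16.1″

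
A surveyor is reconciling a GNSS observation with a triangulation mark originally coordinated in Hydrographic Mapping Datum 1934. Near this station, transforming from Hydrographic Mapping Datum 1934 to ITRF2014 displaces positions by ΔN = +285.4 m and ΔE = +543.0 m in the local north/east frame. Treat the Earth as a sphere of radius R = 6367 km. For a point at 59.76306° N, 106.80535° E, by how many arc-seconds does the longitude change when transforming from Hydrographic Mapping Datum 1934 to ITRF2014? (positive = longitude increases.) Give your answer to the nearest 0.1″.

At latitude 59.76306°, cos φ = 0.503577.
One radian of longitude at latitude φ spans R cos φ, so Δλ = ΔE / (R cos φ) = 543.0 / (6367000 × 0.503577) = 1.6936e-04 rad = 34.932″.

Δλ = 34.9″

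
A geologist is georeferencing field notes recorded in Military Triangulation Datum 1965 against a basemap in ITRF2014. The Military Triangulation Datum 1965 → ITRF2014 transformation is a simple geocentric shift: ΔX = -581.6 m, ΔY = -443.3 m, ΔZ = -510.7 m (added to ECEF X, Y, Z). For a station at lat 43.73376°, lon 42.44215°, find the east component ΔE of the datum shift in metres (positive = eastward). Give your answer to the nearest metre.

ΔE = 65 m

The local east axis at (φ, λ) is (−sin λ, cos λ, 0), so ΔE = −sin(42.44215°)·(-581.6) + cos(42.44215°)·(-443.3) = 65.35 m.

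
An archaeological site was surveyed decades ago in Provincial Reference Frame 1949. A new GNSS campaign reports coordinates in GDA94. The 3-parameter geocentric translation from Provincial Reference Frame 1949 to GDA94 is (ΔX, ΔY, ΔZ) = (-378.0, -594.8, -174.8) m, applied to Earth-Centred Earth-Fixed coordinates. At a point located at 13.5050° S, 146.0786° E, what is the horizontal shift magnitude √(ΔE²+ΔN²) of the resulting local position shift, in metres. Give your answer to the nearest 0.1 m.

At φ = -13.5050°, λ = 146.0786°: sin φ = -0.233530, cos φ = 0.972350, sin λ = 0.558055, cos λ = -0.829804.
ΔE = −sin λ·ΔX + cos λ·ΔY = −(0.558055)·(-378.0) + (-0.829804)·(-594.8) = 704.51 m.
ΔN = −sin φ cos λ·ΔX − sin φ sin λ·ΔY + cos φ·ΔZ = −(-0.233530)(-0.829804)(-378.0) − (-0.233530)(0.558055)(-594.8) + (0.972350)(-174.8) = -174.23 m.
Horizontal magnitude = √(ΔE² + ΔN²) = √(704.51² + (-174.23)²) = 725.74 m.

725.7 m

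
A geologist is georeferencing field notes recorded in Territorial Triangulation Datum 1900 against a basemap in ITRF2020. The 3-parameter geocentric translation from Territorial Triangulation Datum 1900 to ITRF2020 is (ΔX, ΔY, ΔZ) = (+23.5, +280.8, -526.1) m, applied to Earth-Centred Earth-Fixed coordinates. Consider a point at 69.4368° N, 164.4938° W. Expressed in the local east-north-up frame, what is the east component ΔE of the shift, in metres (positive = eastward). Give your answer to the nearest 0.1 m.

The local east axis at (φ, λ) is (−sin λ, cos λ, 0), so ΔE = −sin(-164.4938°)·23.5 + cos(-164.4938°)·280.8 = -264.30 m.

ΔE = -264.3 m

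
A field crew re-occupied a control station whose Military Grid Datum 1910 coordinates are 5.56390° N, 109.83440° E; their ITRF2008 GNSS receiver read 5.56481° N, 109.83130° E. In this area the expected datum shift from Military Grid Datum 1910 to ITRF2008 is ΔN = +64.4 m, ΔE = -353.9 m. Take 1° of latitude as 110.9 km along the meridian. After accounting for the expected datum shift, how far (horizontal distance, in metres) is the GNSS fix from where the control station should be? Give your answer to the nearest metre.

38 m

Observed coordinate differences: Δφ = +0.00091°, Δλ = -0.00310°.
Converting to metres (1° lat = 110900 m, cos φ = 0.995289): observed ΔN = 100.9 m, observed ΔE = -342.2 m.
Subtracting the expected shift leaves a residual of 100.9 − (64.4) = 36.5 m north and -342.2 − (-353.9) = 11.7 m east.
Residual distance = √(36.5² + 11.7²) = 38.4 m.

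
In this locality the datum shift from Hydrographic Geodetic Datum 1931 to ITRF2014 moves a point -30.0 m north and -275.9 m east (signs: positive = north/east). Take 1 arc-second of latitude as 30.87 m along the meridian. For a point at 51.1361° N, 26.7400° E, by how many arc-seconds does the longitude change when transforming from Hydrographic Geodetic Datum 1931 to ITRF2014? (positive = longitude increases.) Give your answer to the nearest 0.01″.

At latitude 51.1361°, cos φ = 0.627473.
1″ of longitude at this latitude = 30.87 × cos φ = 19.3701 m, so Δλ = -275.9 / 19.3701 = -14.244″.

Δλ = -14.24″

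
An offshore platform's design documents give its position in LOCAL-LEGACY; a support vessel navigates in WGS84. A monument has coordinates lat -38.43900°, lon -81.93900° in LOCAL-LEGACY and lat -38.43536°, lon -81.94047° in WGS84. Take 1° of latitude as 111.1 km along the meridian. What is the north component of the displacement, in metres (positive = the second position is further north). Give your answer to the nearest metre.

Δφ = -38.43536° − -38.43900° = +0.00364°; Δλ = -81.94047° − -81.93900° = -0.00147°.
ΔN = Δφ × 111100 = 404.4 m; ΔE = Δλ × 111100 × cos(-38.43900°) = -0.00147 × 111100 × 0.783270 = -127.9 m.

ΔN = 404 m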